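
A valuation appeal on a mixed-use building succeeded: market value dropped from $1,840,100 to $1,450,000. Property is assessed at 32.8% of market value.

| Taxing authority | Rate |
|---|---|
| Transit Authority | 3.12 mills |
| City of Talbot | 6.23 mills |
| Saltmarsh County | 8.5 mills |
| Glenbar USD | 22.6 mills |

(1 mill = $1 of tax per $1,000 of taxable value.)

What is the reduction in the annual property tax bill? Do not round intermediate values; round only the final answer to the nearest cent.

Old assessed value = $1,840,100 × 0.328 = $603,552.8
New assessed value = $1,450,000 × 0.328 = $475,600
Combined rate = 0.00312 + 0.00623 + 0.0085 + 0.0226 = 0.04045
Old tax = $603,552.8 × 0.04045 = $24,413.71076
New tax = $475,600 × 0.04045 = $19,238.02
Reduction = $24,413.71076 − $19,238.02 = $5,175.69076

$5,175.69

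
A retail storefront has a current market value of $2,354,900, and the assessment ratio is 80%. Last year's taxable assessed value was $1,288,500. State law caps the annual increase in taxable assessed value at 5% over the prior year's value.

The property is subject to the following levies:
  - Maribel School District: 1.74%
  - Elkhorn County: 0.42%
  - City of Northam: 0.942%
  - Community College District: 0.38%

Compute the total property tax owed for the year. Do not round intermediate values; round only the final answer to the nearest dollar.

$47,109

Uncapped assessed value = $2,354,900 × 0.8 = $1,883,920
Cap limit = $1,288,500 × 1.05 = $1,352,925
Taxable assessed value = min($1,883,920, $1,352,925) = $1,352,925 (cap binds)
Maribel School District: $1,352,925 × 0.0174 = $23,540.895
Elkhorn County: $1,352,925 × 0.0042 = $5,682.285
City of Northam: $1,352,925 × 0.00942 = $12,744.5535
Community College District: $1,352,925 × 0.0038 = $5,141.115
Total = $47,108.8485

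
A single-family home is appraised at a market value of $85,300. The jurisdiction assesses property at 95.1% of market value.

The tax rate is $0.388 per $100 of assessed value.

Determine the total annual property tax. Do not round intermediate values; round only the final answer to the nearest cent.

Assessed value = $85,300 × 0.951 = $81,120.3
Tax = $81,120.3 × 0.00388 = $314.746764

$314.75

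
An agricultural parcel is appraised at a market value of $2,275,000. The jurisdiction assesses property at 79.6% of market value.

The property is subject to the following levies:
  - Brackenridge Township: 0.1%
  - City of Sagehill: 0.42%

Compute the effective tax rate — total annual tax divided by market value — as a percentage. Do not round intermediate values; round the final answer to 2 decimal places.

0.41%

Assessed value = $2,275,000 × 0.796 = $1,810,900
Brackenridge Township: $1,810,900 × 0.001 = $1,810.9
City of Sagehill: $1,810,900 × 0.0042 = $7,605.78
Total tax = $9,416.68
Effective rate = $9,416.68 ÷ $2,275,000 = 0.41% of market value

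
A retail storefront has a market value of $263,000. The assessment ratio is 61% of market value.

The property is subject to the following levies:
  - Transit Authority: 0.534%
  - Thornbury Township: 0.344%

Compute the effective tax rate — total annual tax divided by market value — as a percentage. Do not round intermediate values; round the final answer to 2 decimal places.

Assessed value = $263,000 × 0.61 = $160,430
Transit Authority: $160,430 × 0.00534 = $856.6962
Thornbury Township: $160,430 × 0.00344 = $551.8792
Total tax = $1,408.5754
Effective rate = $1,408.5754 ÷ $263,000 = 0.54% of market value

0.54%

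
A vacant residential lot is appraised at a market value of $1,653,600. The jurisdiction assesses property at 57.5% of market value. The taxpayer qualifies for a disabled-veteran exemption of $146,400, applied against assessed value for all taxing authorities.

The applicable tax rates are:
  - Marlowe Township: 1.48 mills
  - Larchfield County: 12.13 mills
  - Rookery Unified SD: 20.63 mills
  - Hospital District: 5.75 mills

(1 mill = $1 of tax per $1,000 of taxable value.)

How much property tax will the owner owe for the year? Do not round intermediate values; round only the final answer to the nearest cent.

Assessed value = $1,653,600 × 0.575 = $950,820
Taxable value = $950,820 − $146,400 = $804,420
Marlowe Township: $804,420 × 0.00148 = $1,190.5416
Larchfield County: $804,420 × 0.01213 = $9,757.6146
Rookery Unified SD: $804,420 × 0.02063 = $16,595.1846
Hospital District: $804,420 × 0.00575 = $4,625.415
Total = $1,190.5416 + $9,757.6146 + $16,595.1846 + $4,625.415 = $32,168.7558

$32,168.76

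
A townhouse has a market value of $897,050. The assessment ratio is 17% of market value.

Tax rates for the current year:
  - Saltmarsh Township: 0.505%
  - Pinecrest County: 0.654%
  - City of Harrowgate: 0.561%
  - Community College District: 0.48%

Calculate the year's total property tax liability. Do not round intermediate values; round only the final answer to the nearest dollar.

$3,355

Assessed value = $897,050 × 0.17 = $152,498.5
Saltmarsh Township: $152,498.5 × 0.00505 = $770.117425
Pinecrest County: $152,498.5 × 0.00654 = $997.34019
City of Harrowgate: $152,498.5 × 0.00561 = $855.516585
Community College District: $152,498.5 × 0.0048 = $731.9928
Total = $770.117425 + $997.34019 + $855.516585 + $731.9928 = $3,354.967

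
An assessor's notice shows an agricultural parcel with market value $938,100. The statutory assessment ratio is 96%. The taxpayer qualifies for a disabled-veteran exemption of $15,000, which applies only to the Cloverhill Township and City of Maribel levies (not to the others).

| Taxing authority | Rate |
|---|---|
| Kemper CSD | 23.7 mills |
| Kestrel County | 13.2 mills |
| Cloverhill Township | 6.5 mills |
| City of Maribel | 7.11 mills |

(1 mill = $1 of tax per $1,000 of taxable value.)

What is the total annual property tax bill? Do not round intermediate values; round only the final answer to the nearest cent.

Assessed value = $938,100 × 0.96 = $900,576
Kemper CSD: $900,576 × 0.0237 = $21,343.6512
Kestrel County: $900,576 × 0.0132 = $11,887.6032
Cloverhill Township: ($900,576 − $15,000) × 0.0065 = $885,576 × 0.0065 = $5,756.244
City of Maribel: ($900,576 − $15,000) × 0.00711 = $885,576 × 0.00711 = $6,296.44536
Total = $45,283.94376

$45,283.94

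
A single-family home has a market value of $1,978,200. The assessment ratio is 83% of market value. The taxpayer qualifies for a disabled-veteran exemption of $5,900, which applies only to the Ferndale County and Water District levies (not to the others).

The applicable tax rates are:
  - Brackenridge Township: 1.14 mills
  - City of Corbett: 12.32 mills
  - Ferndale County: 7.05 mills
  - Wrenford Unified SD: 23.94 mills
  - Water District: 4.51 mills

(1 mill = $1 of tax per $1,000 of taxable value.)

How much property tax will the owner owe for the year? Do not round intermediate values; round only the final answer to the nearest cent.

$80,319.51

Assessed value = $1,978,200 × 0.83 = $1,641,906
Brackenridge Township: $1,641,906 × 0.00114 = $1,871.77284
City of Corbett: $1,641,906 × 0.01232 = $20,228.28192
Ferndale County: ($1,641,906 − $5,900) × 0.00705 = $1,636,006 × 0.00705 = $11,533.8423
Wrenford Unified SD: $1,641,906 × 0.02394 = $39,307.22964
Water District: ($1,641,906 − $5,900) × 0.00451 = $1,636,006 × 0.00451 = $7,378.38706
Total = $80,319.51376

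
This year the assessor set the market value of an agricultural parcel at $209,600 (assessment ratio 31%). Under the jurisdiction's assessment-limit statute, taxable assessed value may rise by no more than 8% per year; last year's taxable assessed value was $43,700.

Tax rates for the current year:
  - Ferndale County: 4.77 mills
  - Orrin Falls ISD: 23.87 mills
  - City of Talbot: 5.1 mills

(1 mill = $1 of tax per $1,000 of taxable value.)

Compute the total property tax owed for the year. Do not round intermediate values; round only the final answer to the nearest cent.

$1,592.39

Uncapped assessed value = $209,600 × 0.31 = $64,976
Cap limit = $43,700 × 1.08 = $47,196
Taxable assessed value = min($64,976, $47,196) = $47,196 (cap binds)
Ferndale County: $47,196 × 0.00477 = $225.12492
Orrin Falls ISD: $47,196 × 0.02387 = $1,126.56852
City of Talbot: $47,196 × 0.0051 = $240.6996
Total = $1,592.39304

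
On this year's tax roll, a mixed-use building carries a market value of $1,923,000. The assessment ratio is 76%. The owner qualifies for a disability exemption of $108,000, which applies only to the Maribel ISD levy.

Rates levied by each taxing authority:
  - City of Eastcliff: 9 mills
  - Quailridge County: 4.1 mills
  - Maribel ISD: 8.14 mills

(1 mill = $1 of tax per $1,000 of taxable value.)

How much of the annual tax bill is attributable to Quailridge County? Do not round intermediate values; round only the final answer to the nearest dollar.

$5,992

Assessed value = $1,923,000 × 0.76 = $1,461,480
Quailridge County taxable value = $1,461,480 (exemption does not apply)
Quailridge County levy = $1,461,480 × 0.0041 = $5,992.068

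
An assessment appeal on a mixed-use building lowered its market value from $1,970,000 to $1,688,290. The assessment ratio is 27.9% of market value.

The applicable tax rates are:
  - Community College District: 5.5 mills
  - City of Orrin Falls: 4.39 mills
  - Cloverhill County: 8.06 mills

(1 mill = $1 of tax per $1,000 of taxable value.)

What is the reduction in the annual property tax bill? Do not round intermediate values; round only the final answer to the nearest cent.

$1,410.82

Old assessed value = $1,970,000 × 0.279 = $549,630
New assessed value = $1,688,290 × 0.279 = $471,032.91
Combined rate = 0.0055 + 0.00439 + 0.00806 = 0.01795
Old tax = $549,630 × 0.01795 = $9,865.8585
New tax = $471,032.91 × 0.01795 = $8,455.0407345
Reduction = $9,865.8585 − $8,455.0407345 = $1,410.8177655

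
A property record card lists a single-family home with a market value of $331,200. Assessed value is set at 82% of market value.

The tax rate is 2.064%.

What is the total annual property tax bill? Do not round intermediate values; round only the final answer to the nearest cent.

$5,605.49

Assessed value = $331,200 × 0.82 = $271,584
Tax = $271,584 × 0.02064 = $5,605.49376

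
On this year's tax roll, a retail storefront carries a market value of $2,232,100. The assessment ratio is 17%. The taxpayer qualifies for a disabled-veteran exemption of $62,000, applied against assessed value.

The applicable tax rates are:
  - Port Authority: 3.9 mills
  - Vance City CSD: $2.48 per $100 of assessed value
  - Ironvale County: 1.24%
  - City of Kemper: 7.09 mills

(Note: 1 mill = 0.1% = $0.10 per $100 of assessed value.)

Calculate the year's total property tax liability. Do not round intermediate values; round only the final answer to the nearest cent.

Assessed value = $2,232,100 × 0.17 = $379,457
Taxable value = $379,457 − $62,000 = $317,457
Port Authority: $317,457 × 0.0039 = $1,238.0823
Vance City CSD: $317,457 × 0.0248 = $7,872.9336
Ironvale County: $317,457 × 0.0124 = $3,936.4668
City of Kemper: $317,457 × 0.00709 = $2,250.77013
Total = $15,298.25283

$15,298.25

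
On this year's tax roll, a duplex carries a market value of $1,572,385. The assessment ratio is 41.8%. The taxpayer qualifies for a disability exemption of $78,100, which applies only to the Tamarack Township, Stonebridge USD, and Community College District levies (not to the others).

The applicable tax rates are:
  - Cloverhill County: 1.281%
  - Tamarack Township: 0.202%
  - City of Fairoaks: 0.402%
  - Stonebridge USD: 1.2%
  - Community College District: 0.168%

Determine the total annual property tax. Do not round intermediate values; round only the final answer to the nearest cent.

$20,154.40

Assessed value = $1,572,385 × 0.418 = $657,256.93
Cloverhill County: $657,256.93 × 0.01281 = $8,419.4612733
Tamarack Township: ($657,256.93 − $78,100) × 0.00202 = $579,156.93 × 0.00202 = $1,169.8969986
City of Fairoaks: $657,256.93 × 0.00402 = $2,642.1728586
Stonebridge USD: ($657,256.93 − $78,100) × 0.012 = $579,156.93 × 0.012 = $6,949.88316
Community College District: ($657,256.93 − $78,100) × 0.00168 = $579,156.93 × 0.00168 = $972.9836424
Total = $20,154.3979329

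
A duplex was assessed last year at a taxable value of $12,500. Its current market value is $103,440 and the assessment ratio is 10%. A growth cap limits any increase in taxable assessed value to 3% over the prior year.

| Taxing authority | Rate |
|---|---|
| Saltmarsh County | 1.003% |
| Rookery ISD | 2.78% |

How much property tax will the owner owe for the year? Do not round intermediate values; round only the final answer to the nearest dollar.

$391

Uncapped assessed value = $103,440 × 0.1 = $10,344
Cap limit = $12,500 × 1.03 = $12,875
Taxable assessed value = min($10,344, $12,875) = $10,344 (cap does not bind)
Saltmarsh County: $10,344 × 0.01003 = $103.75032
Rookery ISD: $10,344 × 0.0278 = $287.5632
Total = $391.31352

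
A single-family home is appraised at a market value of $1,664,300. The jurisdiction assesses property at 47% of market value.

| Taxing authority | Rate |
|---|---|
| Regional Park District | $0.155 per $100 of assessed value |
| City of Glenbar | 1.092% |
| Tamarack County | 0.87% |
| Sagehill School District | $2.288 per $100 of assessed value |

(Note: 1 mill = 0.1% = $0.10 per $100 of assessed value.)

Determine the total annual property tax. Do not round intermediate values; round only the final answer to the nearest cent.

$34,456.84

Assessed value = $1,664,300 × 0.47 = $782,221
Regional Park District: $782,221 × 0.00155 = $1,212.44255
City of Glenbar: $782,221 × 0.01092 = $8,541.85332
Tamarack County: $782,221 × 0.0087 = $6,805.3227
Sagehill School District: $782,221 × 0.02288 = $17,897.21648
Total = $34,456.83505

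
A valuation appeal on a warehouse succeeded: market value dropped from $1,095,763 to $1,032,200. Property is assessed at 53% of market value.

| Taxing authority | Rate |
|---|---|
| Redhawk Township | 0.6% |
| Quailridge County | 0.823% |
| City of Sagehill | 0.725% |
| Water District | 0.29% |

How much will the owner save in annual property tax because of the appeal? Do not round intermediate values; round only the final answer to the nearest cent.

Old assessed value = $1,095,763 × 0.53 = $580,754.39
New assessed value = $1,032,200 × 0.53 = $547,066
Combined rate = 0.006 + 0.00823 + 0.00725 + 0.0029 = 0.02438
Old tax = $580,754.39 × 0.02438 = $14,158.7920282
New tax = $547,066 × 0.02438 = $13,337.46908
Reduction = $14,158.7920282 − $13,337.46908 = $821.3229482

$821.32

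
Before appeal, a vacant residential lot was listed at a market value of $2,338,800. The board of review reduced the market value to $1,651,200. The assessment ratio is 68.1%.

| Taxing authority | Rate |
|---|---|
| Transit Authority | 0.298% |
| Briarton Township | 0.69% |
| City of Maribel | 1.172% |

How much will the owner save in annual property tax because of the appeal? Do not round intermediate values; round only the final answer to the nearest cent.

Old assessed value = $2,338,800 × 0.681 = $1,592,722.8
New assessed value = $1,651,200 × 0.681 = $1,124,467.2
Combined rate = 0.00298 + 0.0069 + 0.01172 = 0.0216
Old tax = $1,592,722.8 × 0.0216 = $34,402.81248
New tax = $1,124,467.2 × 0.0216 = $24,288.49152
Reduction = $34,402.81248 − $24,288.49152 = $10,114.32096

$10,114.32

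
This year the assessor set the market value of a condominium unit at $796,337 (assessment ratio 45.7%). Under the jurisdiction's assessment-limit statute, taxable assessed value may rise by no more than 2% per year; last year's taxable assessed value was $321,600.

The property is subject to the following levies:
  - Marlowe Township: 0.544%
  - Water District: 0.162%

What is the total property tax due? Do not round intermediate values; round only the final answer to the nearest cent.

$2,315.91

Uncapped assessed value = $796,337 × 0.457 = $363,926.009
Cap limit = $321,600 × 1.02 = $328,032
Taxable assessed value = min($363,926.009, $328,032) = $328,032 (cap binds)
Marlowe Township: $328,032 × 0.00544 = $1,784.49408
Water District: $328,032 × 0.00162 = $531.41184
Total = $2,315.90592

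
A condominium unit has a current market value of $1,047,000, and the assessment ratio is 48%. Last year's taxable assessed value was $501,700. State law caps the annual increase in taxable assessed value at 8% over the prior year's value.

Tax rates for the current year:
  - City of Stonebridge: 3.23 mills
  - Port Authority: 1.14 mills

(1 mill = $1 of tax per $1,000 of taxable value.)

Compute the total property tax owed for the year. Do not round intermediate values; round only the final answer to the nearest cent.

Uncapped assessed value = $1,047,000 × 0.48 = $502,560
Cap limit = $501,700 × 1.08 = $541,836
Taxable assessed value = min($502,560, $541,836) = $502,560 (cap does not bind)
City of Stonebridge: $502,560 × 0.00323 = $1,623.2688
Port Authority: $502,560 × 0.00114 = $572.9184
Total = $2,196.1872

$2,196.19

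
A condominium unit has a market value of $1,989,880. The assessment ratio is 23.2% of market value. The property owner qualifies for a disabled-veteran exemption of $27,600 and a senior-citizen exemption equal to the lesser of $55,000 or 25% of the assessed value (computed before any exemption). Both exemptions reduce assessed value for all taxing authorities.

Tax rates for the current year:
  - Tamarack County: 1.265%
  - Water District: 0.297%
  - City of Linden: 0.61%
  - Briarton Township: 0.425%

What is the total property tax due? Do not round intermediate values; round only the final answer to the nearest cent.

Assessed value = $1,989,880 × 0.232 = $461,652.16
Senior-citizen exemption = min($55,000, 25% × $461,652.16) = min($55,000, $115,413.04) = $55,000 (dollar cap binds)
Taxable value = $461,652.16 − $27,600 − $55,000 = $379,052.16
Tamarack County: $379,052.16 × 0.01265 = $4,795.009824
Water District: $379,052.16 × 0.00297 = $1,125.7849152
City of Linden: $379,052.16 × 0.0061 = $2,312.218176
Briarton Township: $379,052.16 × 0.00425 = $1,610.97168
Total = $9,843.9845952

$9,843.98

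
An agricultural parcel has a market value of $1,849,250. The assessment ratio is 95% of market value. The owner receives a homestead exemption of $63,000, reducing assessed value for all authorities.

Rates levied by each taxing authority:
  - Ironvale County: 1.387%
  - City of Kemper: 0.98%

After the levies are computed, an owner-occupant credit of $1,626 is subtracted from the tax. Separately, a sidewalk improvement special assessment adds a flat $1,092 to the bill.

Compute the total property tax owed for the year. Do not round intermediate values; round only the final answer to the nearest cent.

Assessed value = $1,849,250 × 0.95 = $1,756,787.5
Taxable value = $1,756,787.5 − $63,000 = $1,693,787.5
Ironvale County: $1,693,787.5 × 0.01387 = $23,492.832625
City of Kemper: $1,693,787.5 × 0.0098 = $16,599.1175
Levies subtotal = $40,091.950125
After credit = $40,091.950125 − $1,626 = $38,465.950125
Total = $38,465.950125 + $1,092 = $39,557.950125

$39,557.95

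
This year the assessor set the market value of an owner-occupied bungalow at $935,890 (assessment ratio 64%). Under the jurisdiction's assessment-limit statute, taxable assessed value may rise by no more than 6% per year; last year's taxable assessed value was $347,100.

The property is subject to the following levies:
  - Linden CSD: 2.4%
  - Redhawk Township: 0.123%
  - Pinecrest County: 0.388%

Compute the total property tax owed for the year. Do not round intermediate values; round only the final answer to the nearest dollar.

Uncapped assessed value = $935,890 × 0.64 = $598,969.6
Cap limit = $347,100 × 1.06 = $367,926
Taxable assessed value = min($598,969.6, $367,926) = $367,926 (cap binds)
Linden CSD: $367,926 × 0.024 = $8,830.224
Redhawk Township: $367,926 × 0.00123 = $452.54898
Pinecrest County: $367,926 × 0.00388 = $1,427.55288
Total = $10,710.32586

$10,710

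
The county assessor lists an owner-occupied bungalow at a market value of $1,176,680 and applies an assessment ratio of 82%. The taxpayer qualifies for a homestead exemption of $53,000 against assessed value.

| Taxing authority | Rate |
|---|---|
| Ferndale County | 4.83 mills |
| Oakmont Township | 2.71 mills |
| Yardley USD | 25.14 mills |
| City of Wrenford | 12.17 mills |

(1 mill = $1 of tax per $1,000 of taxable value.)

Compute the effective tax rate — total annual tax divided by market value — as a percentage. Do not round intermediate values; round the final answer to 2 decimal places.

Assessed value = $1,176,680 × 0.82 = $964,877.6
Taxable value = $964,877.6 − $53,000 = $911,877.6
Ferndale County: $911,877.6 × 0.00483 = $4,404.368808
Oakmont Township: $911,877.6 × 0.00271 = $2,471.188296
Yardley USD: $911,877.6 × 0.02514 = $22,924.602864
City of Wrenford: $911,877.6 × 0.01217 = $11,097.550392
Total tax = $40,897.71036
Effective rate = $40,897.71036 ÷ $1,176,680 = 3.48% of market value

3.48%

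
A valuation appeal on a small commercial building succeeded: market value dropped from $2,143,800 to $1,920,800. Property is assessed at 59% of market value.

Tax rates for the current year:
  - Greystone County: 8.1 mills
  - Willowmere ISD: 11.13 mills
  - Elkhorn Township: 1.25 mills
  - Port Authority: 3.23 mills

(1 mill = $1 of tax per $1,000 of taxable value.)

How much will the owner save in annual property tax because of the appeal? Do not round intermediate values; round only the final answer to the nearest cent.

Old assessed value = $2,143,800 × 0.59 = $1,264,842
New assessed value = $1,920,800 × 0.59 = $1,133,272
Combined rate = 0.0081 + 0.01113 + 0.00125 + 0.00323 = 0.02371
Old tax = $1,264,842 × 0.02371 = $29,989.40382
New tax = $1,133,272 × 0.02371 = $26,869.87912
Reduction = $29,989.40382 − $26,869.87912 = $3,119.5247

$3,119.52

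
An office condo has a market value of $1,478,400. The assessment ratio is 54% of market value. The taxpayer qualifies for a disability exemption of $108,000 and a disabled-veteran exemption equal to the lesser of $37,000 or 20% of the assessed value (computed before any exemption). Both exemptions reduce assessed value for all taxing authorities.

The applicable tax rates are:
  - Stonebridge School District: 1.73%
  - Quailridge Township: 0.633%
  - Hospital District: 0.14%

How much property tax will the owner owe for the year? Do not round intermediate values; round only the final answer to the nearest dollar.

Assessed value = $1,478,400 × 0.54 = $798,336
Disabled-veteran exemption = min($37,000, 20% × $798,336) = min($37,000, $159,667.2) = $37,000 (dollar cap binds)
Taxable value = $798,336 − $108,000 − $37,000 = $653,336
Stonebridge School District: $653,336 × 0.0173 = $11,302.7128
Quailridge Township: $653,336 × 0.00633 = $4,135.61688
Hospital District: $653,336 × 0.0014 = $914.6704
Total = $16,353.00008

$16,353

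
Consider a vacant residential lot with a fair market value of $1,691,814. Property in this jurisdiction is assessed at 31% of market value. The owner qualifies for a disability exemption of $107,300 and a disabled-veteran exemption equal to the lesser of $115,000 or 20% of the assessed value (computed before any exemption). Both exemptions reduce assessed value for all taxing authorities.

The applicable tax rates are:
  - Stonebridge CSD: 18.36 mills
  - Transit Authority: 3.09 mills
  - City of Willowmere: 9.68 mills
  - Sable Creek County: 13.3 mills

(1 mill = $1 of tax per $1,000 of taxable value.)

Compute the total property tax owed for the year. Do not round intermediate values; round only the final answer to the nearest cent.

$13,874.15

Assessed value = $1,691,814 × 0.31 = $524,462.34
Disabled-veteran exemption = min($115,000, 20% × $524,462.34) = min($115,000, $104,892.468) = $104,892.468 (percentage binds)
Taxable value = $524,462.34 − $107,300 − $104,892.468 = $312,269.872
Stonebridge CSD: $312,269.872 × 0.01836 = $5,733.27484992
Transit Authority: $312,269.872 × 0.00309 = $964.91390448
City of Willowmere: $312,269.872 × 0.00968 = $3,022.77236096
Sable Creek County: $312,269.872 × 0.0133 = $4,153.1892976
Total = $13,874.15041296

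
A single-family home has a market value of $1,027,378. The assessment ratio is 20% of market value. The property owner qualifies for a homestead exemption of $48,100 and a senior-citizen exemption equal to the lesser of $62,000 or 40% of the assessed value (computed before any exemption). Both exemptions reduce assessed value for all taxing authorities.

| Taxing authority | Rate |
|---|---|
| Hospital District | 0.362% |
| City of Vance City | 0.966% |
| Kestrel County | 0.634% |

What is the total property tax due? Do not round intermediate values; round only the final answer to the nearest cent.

Assessed value = $1,027,378 × 0.2 = $205,475.6
Senior-citizen exemption = min($62,000, 40% × $205,475.6) = min($62,000, $82,190.24) = $62,000 (dollar cap binds)
Taxable value = $205,475.6 − $48,100 − $62,000 = $95,375.6
Hospital District: $95,375.6 × 0.00362 = $345.259672
City of Vance City: $95,375.6 × 0.00966 = $921.328296
Kestrel County: $95,375.6 × 0.00634 = $604.681304
Total = $1,871.269272

$1,871.27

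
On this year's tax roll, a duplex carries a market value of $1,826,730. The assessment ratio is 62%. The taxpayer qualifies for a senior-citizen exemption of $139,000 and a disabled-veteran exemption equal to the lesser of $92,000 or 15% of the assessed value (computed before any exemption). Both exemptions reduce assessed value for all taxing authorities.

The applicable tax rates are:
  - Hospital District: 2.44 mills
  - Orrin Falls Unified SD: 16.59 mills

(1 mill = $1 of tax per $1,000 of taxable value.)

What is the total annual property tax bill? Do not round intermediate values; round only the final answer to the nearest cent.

Assessed value = $1,826,730 × 0.62 = $1,132,572.6
Disabled-veteran exemption = min($92,000, 15% × $1,132,572.6) = min($92,000, $169,885.89) = $92,000 (dollar cap binds)
Taxable value = $1,132,572.6 − $139,000 − $92,000 = $901,572.6
Hospital District: $901,572.6 × 0.00244 = $2,199.837144
Orrin Falls Unified SD: $901,572.6 × 0.01659 = $14,957.089434
Total = $17,156.926578

$17,156.93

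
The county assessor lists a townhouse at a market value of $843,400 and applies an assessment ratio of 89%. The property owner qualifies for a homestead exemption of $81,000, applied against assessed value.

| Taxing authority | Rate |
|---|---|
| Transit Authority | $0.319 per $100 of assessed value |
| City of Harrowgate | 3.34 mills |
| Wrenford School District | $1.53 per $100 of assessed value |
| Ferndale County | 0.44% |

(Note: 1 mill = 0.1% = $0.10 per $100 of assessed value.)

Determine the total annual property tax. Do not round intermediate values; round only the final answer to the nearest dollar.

Assessed value = $843,400 × 0.89 = $750,626
Taxable value = $750,626 − $81,000 = $669,626
Transit Authority: $669,626 × 0.00319 = $2,136.10694
City of Harrowgate: $669,626 × 0.00334 = $2,236.55084
Wrenford School District: $669,626 × 0.0153 = $10,245.2778
Ferndale County: $669,626 × 0.0044 = $2,946.3544
Total = $17,564.28998

$17,564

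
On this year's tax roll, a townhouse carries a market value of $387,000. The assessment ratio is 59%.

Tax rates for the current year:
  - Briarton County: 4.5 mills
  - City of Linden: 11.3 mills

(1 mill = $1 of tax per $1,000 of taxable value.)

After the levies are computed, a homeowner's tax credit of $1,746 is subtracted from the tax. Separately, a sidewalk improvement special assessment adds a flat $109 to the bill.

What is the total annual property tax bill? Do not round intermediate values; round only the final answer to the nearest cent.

Assessed value = $387,000 × 0.59 = $228,330
Briarton County: $228,330 × 0.0045 = $1,027.485
City of Linden: $228,330 × 0.0113 = $2,580.129
Levies subtotal = $3,607.614
After credit = $3,607.614 − $1,746 = $1,861.614
Total = $1,861.614 + $109 = $1,970.614

$1,970.61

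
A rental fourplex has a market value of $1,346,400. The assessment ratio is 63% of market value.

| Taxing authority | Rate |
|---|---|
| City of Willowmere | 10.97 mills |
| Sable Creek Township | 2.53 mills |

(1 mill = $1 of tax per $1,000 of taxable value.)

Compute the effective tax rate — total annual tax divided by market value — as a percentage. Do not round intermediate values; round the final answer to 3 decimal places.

0.851%

Assessed value = $1,346,400 × 0.63 = $848,232
City of Willowmere: $848,232 × 0.01097 = $9,305.10504
Sable Creek Township: $848,232 × 0.00253 = $2,146.02696
Total tax = $11,451.132
Effective rate = $11,451.132 ÷ $1,346,400 = 0.851% of market value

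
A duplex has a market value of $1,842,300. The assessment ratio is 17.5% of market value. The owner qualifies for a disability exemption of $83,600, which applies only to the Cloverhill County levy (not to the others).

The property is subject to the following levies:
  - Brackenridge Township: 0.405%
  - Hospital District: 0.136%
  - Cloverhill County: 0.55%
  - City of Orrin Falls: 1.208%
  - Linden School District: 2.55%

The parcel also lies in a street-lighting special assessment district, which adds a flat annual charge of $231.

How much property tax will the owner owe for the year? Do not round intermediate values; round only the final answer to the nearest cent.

Assessed value = $1,842,300 × 0.175 = $322,402.5
Brackenridge Township: $322,402.5 × 0.00405 = $1,305.730125
Hospital District: $322,402.5 × 0.00136 = $438.4674
Cloverhill County: ($322,402.5 − $83,600) × 0.0055 = $238,802.5 × 0.0055 = $1,313.41375
City of Orrin Falls: $322,402.5 × 0.01208 = $3,894.6222
Linden School District: $322,402.5 × 0.0255 = $8,221.26375
Levies subtotal = $15,173.497225
Total = $15,173.497225 + $231 = $15,404.497225

$15,404.50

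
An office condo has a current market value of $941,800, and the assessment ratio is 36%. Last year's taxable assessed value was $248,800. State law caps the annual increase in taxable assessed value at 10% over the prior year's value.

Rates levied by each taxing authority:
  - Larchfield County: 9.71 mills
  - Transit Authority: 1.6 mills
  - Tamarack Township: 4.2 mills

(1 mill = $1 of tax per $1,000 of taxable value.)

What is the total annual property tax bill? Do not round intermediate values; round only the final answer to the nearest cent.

Uncapped assessed value = $941,800 × 0.36 = $339,048
Cap limit = $248,800 × 1.1 = $273,680
Taxable assessed value = min($339,048, $273,680) = $273,680 (cap binds)
Larchfield County: $273,680 × 0.00971 = $2,657.4328
Transit Authority: $273,680 × 0.0016 = $437.888
Tamarack Township: $273,680 × 0.0042 = $1,149.456
Total = $4,244.7768

$4,244.78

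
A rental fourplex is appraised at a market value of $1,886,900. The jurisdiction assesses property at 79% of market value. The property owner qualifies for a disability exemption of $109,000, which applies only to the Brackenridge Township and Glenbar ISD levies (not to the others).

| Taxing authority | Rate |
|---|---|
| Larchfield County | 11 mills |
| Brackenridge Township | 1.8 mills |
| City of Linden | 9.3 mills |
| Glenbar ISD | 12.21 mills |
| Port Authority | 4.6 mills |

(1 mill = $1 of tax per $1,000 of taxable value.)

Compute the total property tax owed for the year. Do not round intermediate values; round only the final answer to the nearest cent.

$56,474.14

Assessed value = $1,886,900 × 0.79 = $1,490,651
Larchfield County: $1,490,651 × 0.011 = $16,397.161
Brackenridge Township: ($1,490,651 − $109,000) × 0.0018 = $1,381,651 × 0.0018 = $2,486.9718
City of Linden: $1,490,651 × 0.0093 = $13,863.0543
Glenbar ISD: ($1,490,651 − $109,000) × 0.01221 = $1,381,651 × 0.01221 = $16,869.95871
Port Authority: $1,490,651 × 0.0046 = $6,856.9946
Total = $56,474.14041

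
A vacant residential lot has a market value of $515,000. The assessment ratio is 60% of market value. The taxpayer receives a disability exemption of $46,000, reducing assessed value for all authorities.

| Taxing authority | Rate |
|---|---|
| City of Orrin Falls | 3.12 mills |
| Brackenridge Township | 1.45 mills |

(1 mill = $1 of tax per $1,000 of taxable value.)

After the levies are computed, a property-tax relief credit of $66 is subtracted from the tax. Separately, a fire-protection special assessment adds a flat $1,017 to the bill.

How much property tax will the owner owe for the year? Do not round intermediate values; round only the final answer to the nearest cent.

Assessed value = $515,000 × 0.6 = $309,000
Taxable value = $309,000 − $46,000 = $263,000
City of Orrin Falls: $263,000 × 0.00312 = $820.56
Brackenridge Township: $263,000 × 0.00145 = $381.35
Levies subtotal = $1,201.91
After credit = $1,201.91 − $66 = $1,135.91
Total = $1,135.91 + $1,017 = $2,152.91

$2,152.91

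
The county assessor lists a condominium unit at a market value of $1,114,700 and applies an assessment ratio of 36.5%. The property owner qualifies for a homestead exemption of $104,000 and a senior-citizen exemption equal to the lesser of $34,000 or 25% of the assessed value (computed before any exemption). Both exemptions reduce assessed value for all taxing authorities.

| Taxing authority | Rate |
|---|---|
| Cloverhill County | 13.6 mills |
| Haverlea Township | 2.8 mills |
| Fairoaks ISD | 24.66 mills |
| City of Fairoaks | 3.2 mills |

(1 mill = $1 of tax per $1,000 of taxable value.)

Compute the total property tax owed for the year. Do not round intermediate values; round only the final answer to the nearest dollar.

$11,900

Assessed value = $1,114,700 × 0.365 = $406,865.5
Senior-citizen exemption = min($34,000, 25% × $406,865.5) = min($34,000, $101,716.375) = $34,000 (dollar cap binds)
Taxable value = $406,865.5 − $104,000 − $34,000 = $268,865.5
Cloverhill County: $268,865.5 × 0.0136 = $3,656.5708
Haverlea Township: $268,865.5 × 0.0028 = $752.8234
Fairoaks ISD: $268,865.5 × 0.02466 = $6,630.22323
City of Fairoaks: $268,865.5 × 0.0032 = $860.3696
Total = $11,899.98703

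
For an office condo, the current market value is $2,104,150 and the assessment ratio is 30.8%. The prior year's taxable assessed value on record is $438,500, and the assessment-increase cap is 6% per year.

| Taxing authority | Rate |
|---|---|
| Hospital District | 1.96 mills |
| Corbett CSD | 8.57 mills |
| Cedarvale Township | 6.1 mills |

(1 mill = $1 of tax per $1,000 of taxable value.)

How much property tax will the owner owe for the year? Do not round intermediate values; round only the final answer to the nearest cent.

Uncapped assessed value = $2,104,150 × 0.308 = $648,078.2
Cap limit = $438,500 × 1.06 = $464,810
Taxable assessed value = min($648,078.2, $464,810) = $464,810 (cap binds)
Hospital District: $464,810 × 0.00196 = $911.0276
Corbett CSD: $464,810 × 0.00857 = $3,983.4217
Cedarvale Township: $464,810 × 0.0061 = $2,835.341
Total = $7,729.7903

$7,729.79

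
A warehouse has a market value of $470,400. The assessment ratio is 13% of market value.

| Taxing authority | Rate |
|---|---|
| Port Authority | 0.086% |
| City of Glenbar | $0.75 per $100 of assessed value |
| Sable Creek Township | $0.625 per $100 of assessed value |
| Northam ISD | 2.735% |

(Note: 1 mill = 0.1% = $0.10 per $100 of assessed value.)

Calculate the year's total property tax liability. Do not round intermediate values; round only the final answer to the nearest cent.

$2,565.94

Assessed value = $470,400 × 0.13 = $61,152
Port Authority: $61,152 × 0.00086 = $52.59072
City of Glenbar: $61,152 × 0.0075 = $458.64
Sable Creek Township: $61,152 × 0.00625 = $382.2
Northam ISD: $61,152 × 0.02735 = $1,672.5072
Total = $2,565.93792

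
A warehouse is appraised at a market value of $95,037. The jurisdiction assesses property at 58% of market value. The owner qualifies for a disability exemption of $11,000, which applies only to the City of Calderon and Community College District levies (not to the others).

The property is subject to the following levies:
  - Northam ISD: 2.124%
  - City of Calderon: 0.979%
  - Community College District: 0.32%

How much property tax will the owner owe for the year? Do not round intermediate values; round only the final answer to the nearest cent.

Assessed value = $95,037 × 0.58 = $55,121.46
Northam ISD: $55,121.46 × 0.02124 = $1,170.7798104
City of Calderon: ($55,121.46 − $11,000) × 0.00979 = $44,121.46 × 0.00979 = $431.9490934
Community College District: ($55,121.46 − $11,000) × 0.0032 = $44,121.46 × 0.0032 = $141.188672
Total = $1,743.9175758

$1,743.92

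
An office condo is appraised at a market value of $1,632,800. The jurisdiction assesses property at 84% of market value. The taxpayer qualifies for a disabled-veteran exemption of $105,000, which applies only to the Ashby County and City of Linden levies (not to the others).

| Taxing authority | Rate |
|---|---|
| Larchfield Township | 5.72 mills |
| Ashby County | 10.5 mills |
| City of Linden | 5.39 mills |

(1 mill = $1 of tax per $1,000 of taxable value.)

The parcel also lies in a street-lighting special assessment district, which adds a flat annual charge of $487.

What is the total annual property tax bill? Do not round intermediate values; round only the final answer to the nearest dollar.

$28,458

Assessed value = $1,632,800 × 0.84 = $1,371,552
Larchfield Township: $1,371,552 × 0.00572 = $7,845.27744
Ashby County: ($1,371,552 − $105,000) × 0.0105 = $1,266,552 × 0.0105 = $13,298.796
City of Linden: ($1,371,552 − $105,000) × 0.00539 = $1,266,552 × 0.00539 = $6,826.71528
Levies subtotal = $27,970.78872
Total = $27,970.78872 + $487 = $28,457.78872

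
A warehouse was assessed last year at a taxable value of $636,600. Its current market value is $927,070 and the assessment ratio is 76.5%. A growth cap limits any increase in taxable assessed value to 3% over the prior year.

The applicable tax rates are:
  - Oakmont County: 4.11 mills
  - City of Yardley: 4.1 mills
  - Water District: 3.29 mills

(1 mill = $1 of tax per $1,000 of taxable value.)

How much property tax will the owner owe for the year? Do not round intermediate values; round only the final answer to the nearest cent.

$7,540.53

Uncapped assessed value = $927,070 × 0.765 = $709,208.55
Cap limit = $636,600 × 1.03 = $655,698
Taxable assessed value = min($709,208.55, $655,698) = $655,698 (cap binds)
Oakmont County: $655,698 × 0.00411 = $2,694.91878
City of Yardley: $655,698 × 0.0041 = $2,688.3618
Water District: $655,698 × 0.00329 = $2,157.24642
Total = $7,540.527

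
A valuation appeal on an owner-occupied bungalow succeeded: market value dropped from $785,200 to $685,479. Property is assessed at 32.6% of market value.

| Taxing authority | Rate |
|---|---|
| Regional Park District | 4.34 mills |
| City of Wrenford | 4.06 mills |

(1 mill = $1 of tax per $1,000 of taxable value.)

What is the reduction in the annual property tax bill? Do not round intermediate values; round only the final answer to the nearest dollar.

$273

Old assessed value = $785,200 × 0.326 = $255,975.2
New assessed value = $685,479 × 0.326 = $223,466.154
Combined rate = 0.00434 + 0.00406 = 0.0084
Old tax = $255,975.2 × 0.0084 = $2,150.19168
New tax = $223,466.154 × 0.0084 = $1,877.1156936
Reduction = $2,150.19168 − $1,877.1156936 = $273.0759864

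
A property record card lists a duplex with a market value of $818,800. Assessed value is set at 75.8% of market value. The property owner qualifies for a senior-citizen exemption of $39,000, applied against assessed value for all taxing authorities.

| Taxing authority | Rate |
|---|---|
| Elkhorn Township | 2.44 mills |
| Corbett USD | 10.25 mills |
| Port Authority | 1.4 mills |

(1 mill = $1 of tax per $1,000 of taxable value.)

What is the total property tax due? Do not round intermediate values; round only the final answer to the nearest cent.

$8,195.45

Assessed value = $818,800 × 0.758 = $620,650.4
Taxable value = $620,650.4 − $39,000 = $581,650.4
Elkhorn Township: $581,650.4 × 0.00244 = $1,419.226976
Corbett USD: $581,650.4 × 0.01025 = $5,961.9166
Port Authority: $581,650.4 × 0.0014 = $814.31056
Total = $1,419.226976 + $5,961.9166 + $814.31056 = $8,195.454136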